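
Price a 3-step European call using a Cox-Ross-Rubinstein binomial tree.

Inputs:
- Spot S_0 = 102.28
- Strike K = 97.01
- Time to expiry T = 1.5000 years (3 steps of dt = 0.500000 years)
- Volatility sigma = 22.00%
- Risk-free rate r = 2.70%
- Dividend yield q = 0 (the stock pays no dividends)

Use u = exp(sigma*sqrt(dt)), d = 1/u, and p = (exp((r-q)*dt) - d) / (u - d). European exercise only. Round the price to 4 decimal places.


dt = T/N = 0.500000
u = exp(sigma*sqrt(dt)) = 1.168316; d = 1/u = 0.855933
p = (exp((r-q)*dt) - d) / (u - d) = 0.504697
Discount per step: exp(-r*dt) = 0.986591
Stock lattice S(k, i) with i counting down-moves:
  k=0: S(0,0) = 102.2800
  k=1: S(1,0) = 119.4954; S(1,1) = 87.5448
  k=2: S(2,0) = 139.6084; S(2,1) = 102.2800; S(2,2) = 74.9325
  k=3: S(3,0) = 163.1067; S(3,1) = 119.4954; S(3,2) = 87.5448; S(3,3) = 64.1371
Terminal payoffs V(N, i) = max(S_T - K, 0):
  V(3,0) = 66.096706; V(3,1) = 22.485372; V(3,2) = 0.000000; V(3,3) = 0.000000
Backward induction: V(k, i) = exp(-r*dt) * [p * V(k+1, i) + (1-p) * V(k+1, i+1)].
  V(2,0) = exp(-r*dt) * [p*66.096706 + (1-p)*22.485372] = 43.899203
  V(2,1) = exp(-r*dt) * [p*22.485372 + (1-p)*0.000000] = 11.196117
  V(2,2) = exp(-r*dt) * [p*0.000000 + (1-p)*0.000000] = 0.000000
  V(1,0) = exp(-r*dt) * [p*43.899203 + (1-p)*11.196117] = 27.329797
  V(1,1) = exp(-r*dt) * [p*11.196117 + (1-p)*0.000000] = 5.574870
  V(0,0) = exp(-r*dt) * [p*27.329797 + (1-p)*5.574870] = 16.332522

Answer: Price = V(0,0) = 16.3325


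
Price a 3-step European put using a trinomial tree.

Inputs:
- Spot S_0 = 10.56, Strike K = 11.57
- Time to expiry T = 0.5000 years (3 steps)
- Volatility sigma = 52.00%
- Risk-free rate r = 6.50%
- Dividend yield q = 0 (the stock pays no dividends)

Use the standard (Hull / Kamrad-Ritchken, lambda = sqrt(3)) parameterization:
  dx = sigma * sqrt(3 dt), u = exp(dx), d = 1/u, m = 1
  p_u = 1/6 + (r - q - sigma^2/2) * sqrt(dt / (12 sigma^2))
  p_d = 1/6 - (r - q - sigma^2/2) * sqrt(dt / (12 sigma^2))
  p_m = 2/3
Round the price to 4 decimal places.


dt = T/N = 0.166667; dx = sigma*sqrt(3*dt) = 0.367696
u = exp(dx) = 1.444402; d = 1/u = 0.692328
p_u = 0.150757, p_m = 0.666667, p_d = 0.182577
Discount per step: exp(-r*dt) = 0.989225
Stock lattice S(k, j) with j the centered position index:
  k=0: S(0,+0) = 10.5600
  k=1: S(1,-1) = 7.3110; S(1,+0) = 10.5600; S(1,+1) = 15.2529
  k=2: S(2,-2) = 5.0616; S(2,-1) = 7.3110; S(2,+0) = 10.5600; S(2,+1) = 15.2529; S(2,+2) = 22.0313
  k=3: S(3,-3) = 3.5043; S(3,-2) = 5.0616; S(3,-1) = 7.3110; S(3,+0) = 10.5600; S(3,+1) = 15.2529; S(3,+2) = 22.0313; S(3,+3) = 31.8221
Terminal payoffs V(N, j) = max(K - S_T, 0):
  V(3,-3) = 8.065714; V(3,-2) = 6.508402; V(3,-1) = 4.259017; V(3,+0) = 1.010000; V(3,+1) = 0.000000; V(3,+2) = 0.000000; V(3,+3) = 0.000000
Backward induction: V(k, j) = exp(-r*dt) * [p_u * V(k+1, j+1) + p_m * V(k+1, j) + p_d * V(k+1, j-1)]
  V(2,-2) = exp(-r*dt) * [p_u*4.259017 + p_m*6.508402 + p_d*8.065714] = 6.384084
  V(2,-1) = exp(-r*dt) * [p_u*1.010000 + p_m*4.259017 + p_d*6.508402] = 4.134853
  V(2,+0) = exp(-r*dt) * [p_u*0.000000 + p_m*1.010000 + p_d*4.259017] = 1.435296
  V(2,+1) = exp(-r*dt) * [p_u*0.000000 + p_m*0.000000 + p_d*1.010000] = 0.182415
  V(2,+2) = exp(-r*dt) * [p_u*0.000000 + p_m*0.000000 + p_d*0.000000] = 0.000000
  V(1,-1) = exp(-r*dt) * [p_u*1.435296 + p_m*4.134853 + p_d*6.384084] = 4.093941
  V(1,+0) = exp(-r*dt) * [p_u*0.182415 + p_m*1.435296 + p_d*4.134853] = 1.720551
  V(1,+1) = exp(-r*dt) * [p_u*0.000000 + p_m*0.182415 + p_d*1.435296] = 0.379528
  V(0,+0) = exp(-r*dt) * [p_u*0.379528 + p_m*1.720551 + p_d*4.093941] = 1.930679

Answer: Price = V(0,0) = 1.9307


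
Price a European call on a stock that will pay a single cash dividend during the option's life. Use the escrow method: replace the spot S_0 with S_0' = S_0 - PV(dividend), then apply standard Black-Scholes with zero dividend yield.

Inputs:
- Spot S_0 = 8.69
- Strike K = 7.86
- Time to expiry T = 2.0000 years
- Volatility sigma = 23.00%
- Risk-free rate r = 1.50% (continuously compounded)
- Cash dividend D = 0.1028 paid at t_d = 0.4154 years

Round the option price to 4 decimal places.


Answer: Price = 1.5957

Derivation:
PV(D) = D * exp(-r * t_d) = 0.1028 * 0.99378837 = 0.10216144
S_0' = S_0 - PV(D) = 8.6900 - 0.10216144 = 8.58783856
d1 = (ln(S_0'/K) + (r + sigma^2/2)*T) / (sigma*sqrt(T)) = 0.52713419
d2 = d1 - sigma*sqrt(T) = 0.20186507
exp(-rT) = 0.97044553
N(d1) = 0.70094980; N(d2) = 0.57998890
C = S_0' * N(d1) - K * exp(-rT) * N(d2) = 8.58783856 * 0.70094980 - 7.8600 * 0.97044553 * 0.57998890 = 1.5957


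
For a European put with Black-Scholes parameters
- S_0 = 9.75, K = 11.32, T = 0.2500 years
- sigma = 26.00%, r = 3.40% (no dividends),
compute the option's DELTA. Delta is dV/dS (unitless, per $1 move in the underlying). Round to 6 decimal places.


d1 = -1.0181060597; d2 = -1.1481060597
phi(d1) = 0.2375900647; exp(-qT) = 1.0000000000; exp(-rT) = 0.9915360229
N(-d1) = 0.8456862221
Delta = -exp(-qT) * N(-d1) = -1.0000000000 * 0.8456862221 = -0.845686

Answer: Delta = -0.845686


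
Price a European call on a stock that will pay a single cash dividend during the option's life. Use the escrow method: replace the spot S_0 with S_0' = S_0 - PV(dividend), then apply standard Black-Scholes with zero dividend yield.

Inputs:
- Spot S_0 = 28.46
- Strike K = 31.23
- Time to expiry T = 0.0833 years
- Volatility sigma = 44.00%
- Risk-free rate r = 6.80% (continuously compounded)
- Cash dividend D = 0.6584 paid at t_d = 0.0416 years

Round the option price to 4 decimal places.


Answer: Price = 0.3949

Derivation:
PV(D) = D * exp(-r * t_d) = 0.6584 * 0.99717520 = 0.65654015
S_0' = S_0 - PV(D) = 28.4600 - 0.65654015 = 27.80345985
d1 = (ln(S_0'/K) + (r + sigma^2/2)*T) / (sigma*sqrt(T)) = -0.80706771
d2 = d1 - sigma*sqrt(T) = -0.93405937
exp(-rT) = 0.99435161
N(d1) = 0.20981374; N(d2) = 0.17513664
C = S_0' * N(d1) - K * exp(-rT) * N(d2) = 27.80345985 * 0.20981374 - 31.2300 * 0.99435161 * 0.17513664 = 0.3949


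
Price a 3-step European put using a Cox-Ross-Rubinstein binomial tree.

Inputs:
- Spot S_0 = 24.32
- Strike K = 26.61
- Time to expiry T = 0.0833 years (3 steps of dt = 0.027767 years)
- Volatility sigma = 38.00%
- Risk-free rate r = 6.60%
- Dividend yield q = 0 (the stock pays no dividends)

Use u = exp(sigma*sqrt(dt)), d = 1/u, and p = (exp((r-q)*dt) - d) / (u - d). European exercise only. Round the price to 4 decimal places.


Answer: Price = V(0,0) = 2.4891

Derivation:
dt = T/N = 0.027767
u = exp(sigma*sqrt(dt)) = 1.065368; d = 1/u = 0.938642
p = (exp((r-q)*dt) - d) / (u - d) = 0.498650
Discount per step: exp(-r*dt) = 0.998169
Stock lattice S(k, i) with i counting down-moves:
  k=0: S(0,0) = 24.3200
  k=1: S(1,0) = 25.9098; S(1,1) = 22.8278
  k=2: S(2,0) = 27.6034; S(2,1) = 24.3200; S(2,2) = 21.4271
  k=3: S(3,0) = 29.4078; S(3,1) = 25.9098; S(3,2) = 22.8278; S(3,3) = 20.1124
Terminal payoffs V(N, i) = max(K - S_T, 0):
  V(3,0) = 0.000000; V(3,1) = 0.700240; V(3,2) = 3.782216; V(3,3) = 6.497590
Backward induction: V(k, i) = exp(-r*dt) * [p * V(k+1, i) + (1-p) * V(k+1, i+1)].
  V(2,0) = exp(-r*dt) * [p*0.000000 + (1-p)*0.700240] = 0.350423
  V(2,1) = exp(-r*dt) * [p*0.700240 + (1-p)*3.782216] = 2.241279
  V(2,2) = exp(-r*dt) * [p*3.782216 + (1-p)*6.497590] = 5.134152
  V(1,0) = exp(-r*dt) * [p*0.350423 + (1-p)*2.241279] = 1.296027
  V(1,1) = exp(-r*dt) * [p*2.241279 + (1-p)*5.134152] = 3.684864
  V(0,0) = exp(-r*dt) * [p*1.296027 + (1-p)*3.684864] = 2.489106


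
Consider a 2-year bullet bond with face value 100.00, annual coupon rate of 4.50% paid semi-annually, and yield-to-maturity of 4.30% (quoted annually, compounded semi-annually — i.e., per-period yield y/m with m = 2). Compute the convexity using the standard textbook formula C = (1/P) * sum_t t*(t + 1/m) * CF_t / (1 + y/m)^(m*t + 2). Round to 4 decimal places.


Answer: Convexity = 4.5847

Derivation:
Coupon per period c = face * coupon_rate / m = 2.250000
Periods per year m = 2; per-period yield y/m = 0.021500
Number of cashflows N = 4
Cashflows (t years, CF_t, discount factor 1/(1+y/m)^(m*t), PV):
  t = 0.5000: CF_t = 2.250000, DF = 0.978953, PV = 2.202643
  t = 1.0000: CF_t = 2.250000, DF = 0.958348, PV = 2.156283
  t = 1.5000: CF_t = 2.250000, DF = 0.938177, PV = 2.110899
  t = 2.0000: CF_t = 102.250000, DF = 0.918431, PV = 93.909566
Price P = sum_t PV_t = 100.379391
Convexity numerator sum_t t*(t + 1/m) * CF_t / (1+y/m)^(m*t + 2):
  t = 0.5000: term = 1.055449
  t = 1.0000: term = 3.099704
  t = 1.5000: term = 6.068927
  t = 2.0000: term = 449.990241
Convexity = (1/P) * sum = 460.214322 / 100.379391 = 4.584749


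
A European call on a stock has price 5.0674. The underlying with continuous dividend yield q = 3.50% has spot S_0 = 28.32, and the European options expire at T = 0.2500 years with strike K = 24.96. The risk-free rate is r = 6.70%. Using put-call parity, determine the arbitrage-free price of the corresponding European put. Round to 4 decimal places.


Answer: Put price = 1.5395

Derivation:
Put-call parity: C - P = S_0 * exp(-qT) - K * exp(-rT).
S_0 * exp(-qT) = 28.3200 * 0.99128817 = 28.07328097
K * exp(-rT) = 24.9600 * 0.98338950 = 24.54540195
P = C - S*exp(-qT) + K*exp(-rT)
P = 5.0674 - 28.07328097 + 24.54540195 = 1.5395


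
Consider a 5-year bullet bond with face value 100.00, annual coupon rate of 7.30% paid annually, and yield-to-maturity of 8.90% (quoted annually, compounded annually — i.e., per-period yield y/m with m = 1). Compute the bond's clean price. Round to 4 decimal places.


Answer: Price = 93.7604

Derivation:
Coupon per period c = face * coupon_rate / m = 7.300000
Periods per year m = 1; per-period yield y/m = 0.089000
Number of cashflows N = 5
Cashflows (t years, CF_t, discount factor 1/(1+y/m)^(m*t), PV):
  t = 1.0000: CF_t = 7.300000, DF = 0.918274, PV = 6.703398
  t = 2.0000: CF_t = 7.300000, DF = 0.843226, PV = 6.155553
  t = 3.0000: CF_t = 7.300000, DF = 0.774313, PV = 5.652482
  t = 4.0000: CF_t = 7.300000, DF = 0.711031, PV = 5.190526
  t = 5.0000: CF_t = 107.300000, DF = 0.652921, PV = 70.058418
Price P = sum_t PV_t = 93.760377


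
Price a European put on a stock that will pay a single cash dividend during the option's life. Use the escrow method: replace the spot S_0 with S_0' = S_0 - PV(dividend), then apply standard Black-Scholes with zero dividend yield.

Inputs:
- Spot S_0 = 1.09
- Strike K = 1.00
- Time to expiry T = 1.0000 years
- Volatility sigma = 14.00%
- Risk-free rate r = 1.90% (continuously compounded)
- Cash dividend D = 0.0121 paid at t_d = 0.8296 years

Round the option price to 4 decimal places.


Answer: Price = 0.0215

Derivation:
PV(D) = D * exp(-r * t_d) = 0.0121 * 0.98436118 = 0.01191077
S_0' = S_0 - PV(D) = 1.0900 - 0.01191077 = 1.07808923
d1 = (ln(S_0'/K) + (r + sigma^2/2)*T) / (sigma*sqrt(T)) = 0.74278745
d2 = d1 - sigma*sqrt(T) = 0.60278745
exp(-rT) = 0.98117936
N(-d1) = 0.22880519; N(-d2) = 0.27332505
P = K * exp(-rT) * N(-d2) - S_0' * N(-d1) = 1.0000 * 0.98117936 * 0.27332505 - 1.07808923 * 0.22880519 = 0.0215


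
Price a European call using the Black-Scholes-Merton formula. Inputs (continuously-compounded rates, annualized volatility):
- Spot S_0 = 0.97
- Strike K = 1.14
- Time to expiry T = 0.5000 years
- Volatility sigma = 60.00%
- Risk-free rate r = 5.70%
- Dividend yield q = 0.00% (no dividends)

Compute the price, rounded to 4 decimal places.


d1 = (ln(S/K) + (r - q + 0.5*sigma^2) * T) / (sigma * sqrt(T)) = -0.10132244
d2 = d1 - sigma * sqrt(T) = -0.52558651
exp(-rT) = 0.97190229; exp(-qT) = 1.00000000
C = S_0 * exp(-qT) * N(d1) - K * exp(-rT) * N(d2)
N(d1) = 0.45964725; N(d2) = 0.29958777
C = 0.9700 * 1.00000000 * 0.45964725 - 1.1400 * 0.97190229 * 0.29958777 = 0.1139

Answer: Price = 0.1139


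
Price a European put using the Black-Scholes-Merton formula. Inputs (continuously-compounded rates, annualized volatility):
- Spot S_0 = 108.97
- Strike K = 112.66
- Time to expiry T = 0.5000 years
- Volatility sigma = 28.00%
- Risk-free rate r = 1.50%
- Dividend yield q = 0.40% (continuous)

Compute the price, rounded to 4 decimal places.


d1 = (ln(S/K) + (r - q + 0.5*sigma^2) * T) / (sigma * sqrt(T)) = -0.04142544
d2 = d1 - sigma * sqrt(T) = -0.23941534
exp(-rT) = 0.99252805; exp(-qT) = 0.99800200
P = K * exp(-rT) * N(-d2) - S_0 * exp(-qT) * N(-d1)
N(-d1) = 0.51652163; N(-d2) = 0.59460823
P = 112.6600 * 0.99252805 * 0.59460823 - 108.9700 * 0.99800200 * 0.51652163 = 10.3151

Answer: Price = 10.3151


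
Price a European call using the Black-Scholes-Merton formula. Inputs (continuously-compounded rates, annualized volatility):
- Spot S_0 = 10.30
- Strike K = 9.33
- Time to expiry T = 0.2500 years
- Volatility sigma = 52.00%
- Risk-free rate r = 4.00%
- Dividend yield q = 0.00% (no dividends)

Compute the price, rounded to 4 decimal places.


Answer: Price = 1.6286

Derivation:
d1 = (ln(S/K) + (r - q + 0.5*sigma^2) * T) / (sigma * sqrt(T)) = 0.54888031
d2 = d1 - sigma * sqrt(T) = 0.28888031
exp(-rT) = 0.99004983; exp(-qT) = 1.00000000
C = S_0 * exp(-qT) * N(d1) - K * exp(-rT) * N(d2)
N(d1) = 0.70845620; N(d2) = 0.61366351
C = 10.3000 * 1.00000000 * 0.70845620 - 9.3300 * 0.99004983 * 0.61366351 = 1.6286


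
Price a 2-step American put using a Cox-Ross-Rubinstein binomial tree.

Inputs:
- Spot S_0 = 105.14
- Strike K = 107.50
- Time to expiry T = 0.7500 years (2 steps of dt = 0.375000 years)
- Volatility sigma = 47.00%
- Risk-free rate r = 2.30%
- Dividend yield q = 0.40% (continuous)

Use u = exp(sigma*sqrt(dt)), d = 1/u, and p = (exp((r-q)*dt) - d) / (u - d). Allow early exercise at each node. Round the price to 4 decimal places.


Answer: Price = V(0,0) = 16.4586

Derivation:
dt = T/N = 0.375000
u = exp(sigma*sqrt(dt)) = 1.333511; d = 1/u = 0.749900
p = (exp((r-q)*dt) - d) / (u - d) = 0.440791
Discount per step: exp(-r*dt) = 0.991412
Stock lattice S(k, i) with i counting down-moves:
  k=0: S(0,0) = 105.1400
  k=1: S(1,0) = 140.2053; S(1,1) = 78.8445
  k=2: S(2,0) = 186.9653; S(2,1) = 105.1400; S(2,2) = 59.1255
Terminal payoffs V(N, i) = max(K - S_T, 0):
  V(2,0) = 0.000000; V(2,1) = 2.360000; V(2,2) = 48.374476
Backward induction: V(k, i) = exp(-r*dt) * [p * V(k+1, i) + (1-p) * V(k+1, i+1)]; then take max(V_cont, immediate exercise) for American.
  V(1,0) = exp(-r*dt) * [p*0.000000 + (1-p)*2.360000] = 1.308400; exercise = 0.000000; V(1,0) = max -> 1.308400
  V(1,1) = exp(-r*dt) * [p*2.360000 + (1-p)*48.374476] = 27.850462; exercise = 28.655485; V(1,1) = max -> 28.655485
  V(0,0) = exp(-r*dt) * [p*1.308400 + (1-p)*28.655485] = 16.458568; exercise = 2.360000; V(0,0) = max -> 16.458568


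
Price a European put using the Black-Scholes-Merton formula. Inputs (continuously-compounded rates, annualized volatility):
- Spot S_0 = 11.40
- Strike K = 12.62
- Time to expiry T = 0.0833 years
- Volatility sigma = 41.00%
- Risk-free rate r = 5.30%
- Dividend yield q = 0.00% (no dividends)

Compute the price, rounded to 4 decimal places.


Answer: Price = 1.3280

Derivation:
d1 = (ln(S/K) + (r - q + 0.5*sigma^2) * T) / (sigma * sqrt(T)) = -0.76270471
d2 = d1 - sigma * sqrt(T) = -0.88103784
exp(-rT) = 0.99559483; exp(-qT) = 1.00000000
P = K * exp(-rT) * N(-d2) - S_0 * exp(-qT) * N(-d1)
N(-d1) = 0.77718024; N(-d2) = 0.81085133
P = 12.6200 * 0.99559483 * 0.81085133 - 11.4000 * 1.00000000 * 0.77718024 = 1.3280


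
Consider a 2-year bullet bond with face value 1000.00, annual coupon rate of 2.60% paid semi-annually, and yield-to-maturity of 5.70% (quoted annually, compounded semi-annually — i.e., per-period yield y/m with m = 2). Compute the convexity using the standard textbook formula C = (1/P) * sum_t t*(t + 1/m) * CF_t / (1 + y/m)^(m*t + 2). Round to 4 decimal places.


Answer: Convexity = 4.6025

Derivation:
Coupon per period c = face * coupon_rate / m = 13.000000
Periods per year m = 2; per-period yield y/m = 0.028500
Number of cashflows N = 4
Cashflows (t years, CF_t, discount factor 1/(1+y/m)^(m*t), PV):
  t = 0.5000: CF_t = 13.000000, DF = 0.972290, PV = 12.639767
  t = 1.0000: CF_t = 13.000000, DF = 0.945347, PV = 12.289515
  t = 1.5000: CF_t = 13.000000, DF = 0.919152, PV = 11.948970
  t = 2.0000: CF_t = 1013.000000, DF = 0.893682, PV = 905.299460
Price P = sum_t PV_t = 942.177712
Convexity numerator sum_t t*(t + 1/m) * CF_t / (1+y/m)^(m*t + 2):
  t = 0.5000: term = 5.974485
  t = 1.0000: term = 17.426791
  t = 1.5000: term = 33.887781
  t = 2.0000: term = 4279.112195
Convexity = (1/P) * sum = 4336.401252 / 942.177712 = 4.602530


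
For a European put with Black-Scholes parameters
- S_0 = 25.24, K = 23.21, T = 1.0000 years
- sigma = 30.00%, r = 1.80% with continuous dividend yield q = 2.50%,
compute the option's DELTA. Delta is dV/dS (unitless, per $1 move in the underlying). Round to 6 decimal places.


Answer: Delta = -0.333862

Derivation:
d1 = 0.4061560580; d2 = 0.1061560580
phi(d1) = 0.3673574580; exp(-qT) = 0.9753099120; exp(-rT) = 0.9821610324
N(-d1) = 0.3423139693
Delta = -exp(-qT) * N(-d1) = -0.9753099120 * 0.3423139693 = -0.333862


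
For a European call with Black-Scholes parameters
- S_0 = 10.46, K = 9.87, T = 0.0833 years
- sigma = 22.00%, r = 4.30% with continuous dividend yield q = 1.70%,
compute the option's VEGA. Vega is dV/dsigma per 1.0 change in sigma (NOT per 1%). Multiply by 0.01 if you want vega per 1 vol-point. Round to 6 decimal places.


d1 = 0.9802260793; d2 = 0.9167302526
phi(d1) = 0.2467548078; exp(-qT) = 0.9985849022; exp(-rT) = 0.9964245074
Vega = S * exp(-qT) * phi(d1) * sqrt(T) = 10.4600 * 0.9985849022 * 0.2467548078 * 0.2886173938 = 0.743883

Answer: Vega = 0.743883


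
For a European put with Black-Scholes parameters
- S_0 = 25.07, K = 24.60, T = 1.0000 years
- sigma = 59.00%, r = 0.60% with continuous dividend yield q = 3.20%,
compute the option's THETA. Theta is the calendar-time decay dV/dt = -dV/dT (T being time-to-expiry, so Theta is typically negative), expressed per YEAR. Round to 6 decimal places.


d1 = 0.2830092699; d2 = -0.3069907301
phi(d1) = 0.3832814679; exp(-qT) = 0.9685065821; exp(-rT) = 0.9940179641
Theta = -S*exp(-qT)*phi(d1)*sigma/(2*sqrt(T)) + r*K*exp(-rT)*N(-d2) - q*S*exp(-qT)*N(-d1)
N(-d1) = 0.3885848655; N(-d2) = 0.6205747860; sqrt(T) = 1.0000000000
Term 1 = -25.0700 * 0.9685065821 * 0.3832814679 * 0.5900 / (2 * 1.0000000000) = -2.7453438548
Term 2 = 0.0060 * 24.6000 * 0.9940179641 * 0.6205747860 = 0.0910489028
Term 3 = -0.0320 * 25.0700 * 0.9685065821 * 0.3885848655 = -0.3019206172
Theta = -2.7453438548 + (0.0910489028) + (-0.3019206172) = -2.956216

Answer: Theta = -2.956216


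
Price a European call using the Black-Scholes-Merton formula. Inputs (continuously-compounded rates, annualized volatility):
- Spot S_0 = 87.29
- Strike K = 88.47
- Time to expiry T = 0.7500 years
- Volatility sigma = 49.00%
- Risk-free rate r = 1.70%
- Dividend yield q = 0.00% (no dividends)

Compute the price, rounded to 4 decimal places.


d1 = (ln(S/K) + (r - q + 0.5*sigma^2) * T) / (sigma * sqrt(T)) = 0.21057943
d2 = d1 - sigma * sqrt(T) = -0.21377302
exp(-rT) = 0.98733094; exp(-qT) = 1.00000000
C = S_0 * exp(-qT) * N(d1) - K * exp(-rT) * N(d2)
N(d1) = 0.58339227; N(d2) = 0.41536203
C = 87.2900 * 1.00000000 * 0.58339227 - 88.4700 * 0.98733094 * 0.41536203 = 14.6428

Answer: Price = 14.6428


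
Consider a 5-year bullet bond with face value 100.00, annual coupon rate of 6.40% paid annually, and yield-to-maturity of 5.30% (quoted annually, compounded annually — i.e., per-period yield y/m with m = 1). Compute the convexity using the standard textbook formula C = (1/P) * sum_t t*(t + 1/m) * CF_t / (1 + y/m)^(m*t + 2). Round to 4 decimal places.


Answer: Convexity = 23.0995

Derivation:
Coupon per period c = face * coupon_rate / m = 6.400000
Periods per year m = 1; per-period yield y/m = 0.053000
Number of cashflows N = 5
Cashflows (t years, CF_t, discount factor 1/(1+y/m)^(m*t), PV):
  t = 1.0000: CF_t = 6.400000, DF = 0.949668, PV = 6.077873
  t = 2.0000: CF_t = 6.400000, DF = 0.901869, PV = 5.771959
  t = 3.0000: CF_t = 6.400000, DF = 0.856475, PV = 5.481442
  t = 4.0000: CF_t = 6.400000, DF = 0.813367, PV = 5.205548
  t = 5.0000: CF_t = 106.400000, DF = 0.772428, PV = 82.186365
Price P = sum_t PV_t = 104.723187
Convexity numerator sum_t t*(t + 1/m) * CF_t / (1+y/m)^(m*t + 2):
  t = 1.0000: term = 10.962885
  t = 2.0000: term = 31.233290
  t = 3.0000: term = 59.322489
  t = 4.0000: term = 93.894411
  t = 5.0000: term = 2223.639010
Convexity = (1/P) * sum = 2419.052085 / 104.723187 = 23.099489


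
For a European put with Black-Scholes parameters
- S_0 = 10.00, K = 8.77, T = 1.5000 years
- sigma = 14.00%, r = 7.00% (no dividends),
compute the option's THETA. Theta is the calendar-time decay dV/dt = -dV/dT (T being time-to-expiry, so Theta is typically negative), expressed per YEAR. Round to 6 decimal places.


d1 = 1.4635601286; d2 = 1.2920958466
phi(d1) = 0.1367032640; exp(-qT) = 1.0000000000; exp(-rT) = 0.9003245226
Theta = -S*exp(-qT)*phi(d1)*sigma/(2*sqrt(T)) + r*K*exp(-rT)*N(-d2) - q*S*exp(-qT)*N(-d1)
N(-d1) = 0.0716570867; N(-d2) = 0.0981619770; sqrt(T) = 1.2247448714
Term 1 = -10.0000 * 1.0000000000 * 0.1367032640 * 0.1400 / (2 * 1.2247448714) = -0.0781324234
Term 2 = 0.0700 * 8.7700 * 0.9003245226 * 0.0981619770 = 0.0542550302
Term 3 = 0 (no dividend yield, q = 0)
Theta = -0.0781324234 + (0.0542550302) + (0.0000000000) = -0.023877

Answer: Theta = -0.023877


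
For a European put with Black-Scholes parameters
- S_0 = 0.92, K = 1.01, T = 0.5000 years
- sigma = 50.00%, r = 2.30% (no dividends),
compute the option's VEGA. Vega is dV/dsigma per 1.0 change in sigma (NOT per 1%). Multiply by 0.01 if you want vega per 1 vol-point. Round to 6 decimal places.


Answer: Vega = 0.259140

Derivation:
d1 = -0.0546789829; d2 = -0.4082323735
phi(d1) = 0.3983463489; exp(-qT) = 1.0000000000; exp(-rT) = 0.9885658722
Vega = S * exp(-qT) * phi(d1) * sqrt(T) = 0.9200 * 1.0000000000 * 0.3983463489 * 0.7071067812 = 0.259140


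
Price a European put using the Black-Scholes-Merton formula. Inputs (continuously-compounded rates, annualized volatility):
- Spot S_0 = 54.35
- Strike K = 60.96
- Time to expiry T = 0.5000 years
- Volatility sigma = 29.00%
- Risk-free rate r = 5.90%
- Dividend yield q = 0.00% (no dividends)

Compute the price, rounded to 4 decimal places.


Answer: Price = 7.4485

Derivation:
d1 = (ln(S/K) + (r - q + 0.5*sigma^2) * T) / (sigma * sqrt(T)) = -0.31331315
d2 = d1 - sigma * sqrt(T) = -0.51837412
exp(-rT) = 0.97093088; exp(-qT) = 1.00000000
P = K * exp(-rT) * N(-d2) - S_0 * exp(-qT) * N(-d1)
N(-d1) = 0.62297862; N(-d2) = 0.69790137
P = 60.9600 * 0.97093088 * 0.69790137 - 54.3500 * 1.00000000 * 0.62297862 = 7.4485


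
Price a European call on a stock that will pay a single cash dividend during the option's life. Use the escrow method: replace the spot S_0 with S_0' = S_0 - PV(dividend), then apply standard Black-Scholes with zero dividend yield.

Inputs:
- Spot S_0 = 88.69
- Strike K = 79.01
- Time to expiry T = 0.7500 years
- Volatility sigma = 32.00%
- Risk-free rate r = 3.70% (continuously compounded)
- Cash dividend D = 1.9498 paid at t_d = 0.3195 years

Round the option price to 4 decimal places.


PV(D) = D * exp(-r * t_d) = 1.9498 * 0.98824810 = 1.92688614
S_0' = S_0 - PV(D) = 88.6900 - 1.92688614 = 86.76311386
d1 = (ln(S_0'/K) + (r + sigma^2/2)*T) / (sigma*sqrt(T)) = 0.57647396
d2 = d1 - sigma*sqrt(T) = 0.29934583
exp(-rT) = 0.97263149
N(d1) = 0.71785257; N(d2) = 0.61766190
C = S_0' * N(d1) - K * exp(-rT) * N(d2) = 86.76311386 * 0.71785257 - 79.0100 * 0.97263149 * 0.61766190 = 14.8173

Answer: Price = 14.8173


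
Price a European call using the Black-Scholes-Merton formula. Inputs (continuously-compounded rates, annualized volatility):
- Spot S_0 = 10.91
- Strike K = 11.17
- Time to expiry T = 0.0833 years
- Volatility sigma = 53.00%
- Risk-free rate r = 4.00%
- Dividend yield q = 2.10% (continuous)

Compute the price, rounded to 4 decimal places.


Answer: Price = 0.5573

Derivation:
d1 = (ln(S/K) + (r - q + 0.5*sigma^2) * T) / (sigma * sqrt(T)) = -0.06713614
d2 = d1 - sigma * sqrt(T) = -0.22010336
exp(-rT) = 0.99667354; exp(-qT) = 0.99825223
C = S_0 * exp(-qT) * N(d1) - K * exp(-rT) * N(d2)
N(d1) = 0.47323666; N(d2) = 0.41289533
C = 10.9100 * 0.99825223 * 0.47323666 - 11.1700 * 0.99667354 * 0.41289533 = 0.5573


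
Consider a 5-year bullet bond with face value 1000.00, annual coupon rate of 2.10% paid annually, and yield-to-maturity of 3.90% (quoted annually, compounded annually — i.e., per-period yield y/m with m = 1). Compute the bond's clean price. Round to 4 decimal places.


Answer: Price = 919.6416

Derivation:
Coupon per period c = face * coupon_rate / m = 21.000000
Periods per year m = 1; per-period yield y/m = 0.039000
Number of cashflows N = 5
Cashflows (t years, CF_t, discount factor 1/(1+y/m)^(m*t), PV):
  t = 1.0000: CF_t = 21.000000, DF = 0.962464, PV = 20.211742
  t = 2.0000: CF_t = 21.000000, DF = 0.926337, PV = 19.453072
  t = 3.0000: CF_t = 21.000000, DF = 0.891566, PV = 18.722880
  t = 4.0000: CF_t = 21.000000, DF = 0.858100, PV = 18.020096
  t = 5.0000: CF_t = 1021.000000, DF = 0.825890, PV = 843.233796
Price P = sum_t PV_t = 919.641586


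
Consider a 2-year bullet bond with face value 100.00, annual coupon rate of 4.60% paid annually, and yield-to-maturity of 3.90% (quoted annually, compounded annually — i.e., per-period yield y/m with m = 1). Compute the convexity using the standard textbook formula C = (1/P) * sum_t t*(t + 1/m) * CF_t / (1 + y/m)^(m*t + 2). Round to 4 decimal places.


Coupon per period c = face * coupon_rate / m = 4.600000
Periods per year m = 1; per-period yield y/m = 0.039000
Number of cashflows N = 2
Cashflows (t years, CF_t, discount factor 1/(1+y/m)^(m*t), PV):
  t = 1.0000: CF_t = 4.600000, DF = 0.962464, PV = 4.427334
  t = 2.0000: CF_t = 104.600000, DF = 0.926337, PV = 96.894827
Price P = sum_t PV_t = 101.322160
Convexity numerator sum_t t*(t + 1/m) * CF_t / (1+y/m)^(m*t + 2):
  t = 1.0000: term = 8.202405
  t = 2.0000: term = 538.543446
Convexity = (1/P) * sum = 546.745850 / 101.322160 = 5.396113

Answer: Convexity = 5.3961


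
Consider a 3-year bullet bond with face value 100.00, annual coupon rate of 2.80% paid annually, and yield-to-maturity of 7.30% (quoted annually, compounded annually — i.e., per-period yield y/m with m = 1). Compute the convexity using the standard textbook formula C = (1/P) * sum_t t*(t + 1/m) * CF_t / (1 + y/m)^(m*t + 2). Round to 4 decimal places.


Coupon per period c = face * coupon_rate / m = 2.800000
Periods per year m = 1; per-period yield y/m = 0.073000
Number of cashflows N = 3
Cashflows (t years, CF_t, discount factor 1/(1+y/m)^(m*t), PV):
  t = 1.0000: CF_t = 2.800000, DF = 0.931966, PV = 2.609506
  t = 2.0000: CF_t = 2.800000, DF = 0.868561, PV = 2.431972
  t = 3.0000: CF_t = 102.800000, DF = 0.809470, PV = 83.213531
Price P = sum_t PV_t = 88.255009
Convexity numerator sum_t t*(t + 1/m) * CF_t / (1+y/m)^(m*t + 2):
  t = 1.0000: term = 4.533033
  t = 2.0000: term = 12.673903
  t = 3.0000: term = 867.312790
Convexity = (1/P) * sum = 884.519726 / 88.255009 = 10.022318

Answer: Convexity = 10.0223


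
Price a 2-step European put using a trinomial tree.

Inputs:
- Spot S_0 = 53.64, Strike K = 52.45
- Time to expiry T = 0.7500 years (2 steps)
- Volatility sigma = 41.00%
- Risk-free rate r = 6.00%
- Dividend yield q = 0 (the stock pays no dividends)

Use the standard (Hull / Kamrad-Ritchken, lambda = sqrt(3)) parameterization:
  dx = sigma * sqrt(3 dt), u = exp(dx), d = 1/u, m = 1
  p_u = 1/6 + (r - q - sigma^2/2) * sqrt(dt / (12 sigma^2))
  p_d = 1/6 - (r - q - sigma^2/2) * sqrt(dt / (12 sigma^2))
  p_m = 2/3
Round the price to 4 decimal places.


Answer: Price = V(0,0) = 4.8982

Derivation:
dt = T/N = 0.375000; dx = sigma*sqrt(3*dt) = 0.434871
u = exp(dx) = 1.544763; d = 1/u = 0.647348
p_u = 0.156297, p_m = 0.666667, p_d = 0.177036
Discount per step: exp(-r*dt) = 0.977751
Stock lattice S(k, j) with j the centered position index:
  k=0: S(0,+0) = 53.6400
  k=1: S(1,-1) = 34.7238; S(1,+0) = 53.6400; S(1,+1) = 82.8611
  k=2: S(2,-2) = 22.4784; S(2,-1) = 34.7238; S(2,+0) = 53.6400; S(2,+1) = 82.8611; S(2,+2) = 128.0008
Terminal payoffs V(N, j) = max(K - S_T, 0):
  V(2,-2) = 29.971625; V(2,-1) = 17.726233; V(2,+0) = 0.000000; V(2,+1) = 0.000000; V(2,+2) = 0.000000
Backward induction: V(k, j) = exp(-r*dt) * [p_u * V(k+1, j+1) + p_m * V(k+1, j) + p_d * V(k+1, j-1)]
  V(1,-1) = exp(-r*dt) * [p_u*0.000000 + p_m*17.726233 + p_d*29.971625] = 16.742571
  V(1,+0) = exp(-r*dt) * [p_u*0.000000 + p_m*0.000000 + p_d*17.726233] = 3.068363
  V(1,+1) = exp(-r*dt) * [p_u*0.000000 + p_m*0.000000 + p_d*0.000000] = 0.000000
  V(0,+0) = exp(-r*dt) * [p_u*0.000000 + p_m*3.068363 + p_d*16.742571] = 4.898158


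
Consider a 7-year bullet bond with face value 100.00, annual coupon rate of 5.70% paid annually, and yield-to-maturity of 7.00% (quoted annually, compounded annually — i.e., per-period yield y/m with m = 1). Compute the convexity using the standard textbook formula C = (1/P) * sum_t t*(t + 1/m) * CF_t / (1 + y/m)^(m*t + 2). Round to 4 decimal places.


Coupon per period c = face * coupon_rate / m = 5.700000
Periods per year m = 1; per-period yield y/m = 0.070000
Number of cashflows N = 7
Cashflows (t years, CF_t, discount factor 1/(1+y/m)^(m*t), PV):
  t = 1.0000: CF_t = 5.700000, DF = 0.934579, PV = 5.327103
  t = 2.0000: CF_t = 5.700000, DF = 0.873439, PV = 4.978601
  t = 3.0000: CF_t = 5.700000, DF = 0.816298, PV = 4.652898
  t = 4.0000: CF_t = 5.700000, DF = 0.762895, PV = 4.348503
  t = 5.0000: CF_t = 5.700000, DF = 0.712986, PV = 4.064021
  t = 6.0000: CF_t = 5.700000, DF = 0.666342, PV = 3.798151
  t = 7.0000: CF_t = 105.700000, DF = 0.622750, PV = 65.824648
Price P = sum_t PV_t = 92.993924
Convexity numerator sum_t t*(t + 1/m) * CF_t / (1+y/m)^(m*t + 2):
  t = 1.0000: term = 9.305796
  t = 2.0000: term = 26.091016
  t = 3.0000: term = 48.768255
  t = 4.0000: term = 75.963014
  t = 5.0000: term = 106.490206
  t = 6.0000: term = 139.332980
  t = 7.0000: term = 3219.652609
Convexity = (1/P) * sum = 3625.603875 / 92.993924 = 38.987535

Answer: Convexity = 38.9875


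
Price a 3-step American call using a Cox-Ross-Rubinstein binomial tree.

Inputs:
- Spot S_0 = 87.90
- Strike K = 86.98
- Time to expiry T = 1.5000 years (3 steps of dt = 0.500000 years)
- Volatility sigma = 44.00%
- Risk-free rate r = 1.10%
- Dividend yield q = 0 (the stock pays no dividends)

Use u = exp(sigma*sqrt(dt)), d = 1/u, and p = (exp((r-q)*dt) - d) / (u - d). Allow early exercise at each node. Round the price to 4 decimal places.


dt = T/N = 0.500000
u = exp(sigma*sqrt(dt)) = 1.364963; d = 1/u = 0.732621
p = (exp((r-q)*dt) - d) / (u - d) = 0.431561
Discount per step: exp(-r*dt) = 0.994515
Stock lattice S(k, i) with i counting down-moves:
  k=0: S(0,0) = 87.9000
  k=1: S(1,0) = 119.9802; S(1,1) = 64.3974
  k=2: S(2,0) = 163.7685; S(2,1) = 87.9000; S(2,2) = 47.1789
  k=3: S(3,0) = 223.5379; S(3,1) = 119.9802; S(3,2) = 64.3974; S(3,3) = 34.5642
Terminal payoffs V(N, i) = max(S_T - K, 0):
  V(3,0) = 136.557851; V(3,1) = 33.000207; V(3,2) = 0.000000; V(3,3) = 0.000000
Backward induction: V(k, i) = exp(-r*dt) * [p * V(k+1, i) + (1-p) * V(k+1, i+1)]; then take max(V_cont, immediate exercise) for American.
  V(2,0) = exp(-r*dt) * [p*136.557851 + (1-p)*33.000207] = 77.265565; exercise = 76.788488; V(2,0) = max -> 77.265565
  V(2,1) = exp(-r*dt) * [p*33.000207 + (1-p)*0.000000] = 14.163504; exercise = 0.920000; V(2,1) = max -> 14.163504
  V(2,2) = exp(-r*dt) * [p*0.000000 + (1-p)*0.000000] = 0.000000; exercise = 0.000000; V(2,2) = max -> 0.000000
  V(1,0) = exp(-r*dt) * [p*77.265565 + (1-p)*14.163504] = 41.168870; exercise = 33.000207; V(1,0) = max -> 41.168870
  V(1,1) = exp(-r*dt) * [p*14.163504 + (1-p)*0.000000] = 6.078897; exercise = 0.000000; V(1,1) = max -> 6.078897
  V(0,0) = exp(-r*dt) * [p*41.168870 + (1-p)*6.078897] = 21.105974; exercise = 0.920000; V(0,0) = max -> 21.105974

Answer: Price = V(0,0) = 21.1060


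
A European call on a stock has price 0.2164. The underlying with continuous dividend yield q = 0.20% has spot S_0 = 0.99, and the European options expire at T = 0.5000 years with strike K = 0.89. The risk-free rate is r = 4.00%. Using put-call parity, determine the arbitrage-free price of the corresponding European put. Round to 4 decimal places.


Answer: Put price = 0.0998

Derivation:
Put-call parity: C - P = S_0 * exp(-qT) - K * exp(-rT).
S_0 * exp(-qT) = 0.9900 * 0.99900050 = 0.98901049
K * exp(-rT) = 0.8900 * 0.98019867 = 0.87237682
P = C - S*exp(-qT) + K*exp(-rT)
P = 0.2164 - 0.98901049 + 0.87237682 = 0.0998


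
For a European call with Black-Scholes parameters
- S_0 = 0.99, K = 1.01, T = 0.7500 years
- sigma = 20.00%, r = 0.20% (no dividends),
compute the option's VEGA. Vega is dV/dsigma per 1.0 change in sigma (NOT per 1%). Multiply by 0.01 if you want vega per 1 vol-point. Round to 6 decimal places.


Answer: Vega = 0.341969

Derivation:
d1 = -0.0202111087; d2 = -0.1934161894
phi(d1) = 0.3988608070; exp(-qT) = 1.0000000000; exp(-rT) = 0.9985011244
Vega = S * exp(-qT) * phi(d1) * sqrt(T) = 0.9900 * 1.0000000000 * 0.3988608070 * 0.8660254038 = 0.341969


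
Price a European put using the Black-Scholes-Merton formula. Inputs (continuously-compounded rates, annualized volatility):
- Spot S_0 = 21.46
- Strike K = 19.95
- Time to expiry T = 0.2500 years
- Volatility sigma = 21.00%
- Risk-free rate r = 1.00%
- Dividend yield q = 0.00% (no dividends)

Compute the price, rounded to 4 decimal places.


d1 = (ln(S/K) + (r - q + 0.5*sigma^2) * T) / (sigma * sqrt(T)) = 0.77118185
d2 = d1 - sigma * sqrt(T) = 0.66618185
exp(-rT) = 0.99750312; exp(-qT) = 1.00000000
P = K * exp(-rT) * N(-d2) - S_0 * exp(-qT) * N(-d1)
N(-d1) = 0.22029958; N(-d2) = 0.25264744
P = 19.9500 * 0.99750312 * 0.25264744 - 21.4600 * 1.00000000 * 0.22029958 = 0.3001

Answer: Price = 0.3001


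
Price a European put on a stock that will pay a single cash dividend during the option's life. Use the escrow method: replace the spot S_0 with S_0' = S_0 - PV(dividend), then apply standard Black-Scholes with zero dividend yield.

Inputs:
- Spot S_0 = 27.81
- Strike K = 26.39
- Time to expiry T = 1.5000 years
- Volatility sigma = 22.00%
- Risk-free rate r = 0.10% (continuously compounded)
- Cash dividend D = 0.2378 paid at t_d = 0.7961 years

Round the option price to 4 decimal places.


PV(D) = D * exp(-r * t_d) = 0.2378 * 0.99920422 = 0.23761076
S_0' = S_0 - PV(D) = 27.8100 - 0.23761076 = 27.57238924
d1 = (ln(S_0'/K) + (r + sigma^2/2)*T) / (sigma*sqrt(T)) = 0.30295635
d2 = d1 - sigma*sqrt(T) = 0.03351248
exp(-rT) = 0.99850112
N(-d1) = 0.38096156; N(-d2) = 0.48663296
P = K * exp(-rT) * N(-d2) - S_0' * N(-d1) = 26.3900 * 0.99850112 * 0.48663296 - 27.57238924 * 0.38096156 = 2.3190

Answer: Price = 2.3190


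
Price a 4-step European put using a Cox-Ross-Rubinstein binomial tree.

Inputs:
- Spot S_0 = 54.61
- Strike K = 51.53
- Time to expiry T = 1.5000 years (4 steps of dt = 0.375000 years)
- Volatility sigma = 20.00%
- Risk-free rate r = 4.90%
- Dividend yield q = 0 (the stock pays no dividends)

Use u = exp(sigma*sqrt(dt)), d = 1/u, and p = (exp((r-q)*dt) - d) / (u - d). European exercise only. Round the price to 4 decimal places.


dt = T/N = 0.375000
u = exp(sigma*sqrt(dt)) = 1.130290; d = 1/u = 0.884728
p = (exp((r-q)*dt) - d) / (u - d) = 0.544940
Discount per step: exp(-r*dt) = 0.981793
Stock lattice S(k, i) with i counting down-moves:
  k=0: S(0,0) = 54.6100
  k=1: S(1,0) = 61.7252; S(1,1) = 48.3150
  k=2: S(2,0) = 69.7673; S(2,1) = 54.6100; S(2,2) = 42.7457
  k=3: S(3,0) = 78.8573; S(3,1) = 61.7252; S(3,2) = 48.3150; S(3,3) = 37.8183
  k=4: S(4,0) = 89.1317; S(4,1) = 69.7673; S(4,2) = 54.6100; S(4,3) = 42.7457; S(4,4) = 33.4589
Terminal payoffs V(N, i) = max(K - S_T, 0):
  V(4,0) = 0.000000; V(4,1) = 0.000000; V(4,2) = 0.000000; V(4,3) = 8.784324; V(4,4) = 18.071058
Backward induction: V(k, i) = exp(-r*dt) * [p * V(k+1, i) + (1-p) * V(k+1, i+1)].
  V(3,0) = exp(-r*dt) * [p*0.000000 + (1-p)*0.000000] = 0.000000
  V(3,1) = exp(-r*dt) * [p*0.000000 + (1-p)*0.000000] = 0.000000
  V(3,2) = exp(-r*dt) * [p*0.000000 + (1-p)*8.784324] = 3.924616
  V(3,3) = exp(-r*dt) * [p*8.784324 + (1-p)*18.071058] = 12.773466
  V(2,0) = exp(-r*dt) * [p*0.000000 + (1-p)*0.000000] = 0.000000
  V(2,1) = exp(-r*dt) * [p*0.000000 + (1-p)*3.924616] = 1.753420
  V(2,2) = exp(-r*dt) * [p*3.924616 + (1-p)*12.773466] = 7.806603
  V(1,0) = exp(-r*dt) * [p*0.000000 + (1-p)*1.753420] = 0.783384
  V(1,1) = exp(-r*dt) * [p*1.753420 + (1-p)*7.806603] = 4.425905
  V(0,0) = exp(-r*dt) * [p*0.783384 + (1-p)*4.425905] = 2.396508

Answer: Price = V(0,0) = 2.3965


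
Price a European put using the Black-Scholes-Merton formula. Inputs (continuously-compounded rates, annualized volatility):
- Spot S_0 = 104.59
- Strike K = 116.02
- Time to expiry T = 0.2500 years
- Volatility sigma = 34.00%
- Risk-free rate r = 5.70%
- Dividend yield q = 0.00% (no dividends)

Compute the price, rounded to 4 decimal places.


Answer: Price = 13.3112

Derivation:
d1 = (ln(S/K) + (r - q + 0.5*sigma^2) * T) / (sigma * sqrt(T)) = -0.44126262
d2 = d1 - sigma * sqrt(T) = -0.61126262
exp(-rT) = 0.98585105; exp(-qT) = 1.00000000
P = K * exp(-rT) * N(-d2) - S_0 * exp(-qT) * N(-d1)
N(-d1) = 0.67048856; N(-d2) = 0.72948713
P = 116.0200 * 0.98585105 * 0.72948713 - 104.5900 * 1.00000000 * 0.67048856 = 13.3112


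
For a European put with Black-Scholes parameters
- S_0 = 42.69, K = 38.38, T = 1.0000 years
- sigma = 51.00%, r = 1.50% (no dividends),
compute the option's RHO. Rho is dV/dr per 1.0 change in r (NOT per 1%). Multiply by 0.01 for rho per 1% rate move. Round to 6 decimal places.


Answer: Rho = -19.159279

Derivation:
d1 = 0.4930945298; d2 = -0.0169054702
phi(d1) = 0.3532745929; exp(-qT) = 1.0000000000; exp(-rT) = 0.9851119396
N(-d2) = 0.5067439856
Rho = -K*T*exp(-rT)*N(-d2) = -38.3800 * 1.0000 * 0.9851119396 * 0.5067439856 = -19.159279


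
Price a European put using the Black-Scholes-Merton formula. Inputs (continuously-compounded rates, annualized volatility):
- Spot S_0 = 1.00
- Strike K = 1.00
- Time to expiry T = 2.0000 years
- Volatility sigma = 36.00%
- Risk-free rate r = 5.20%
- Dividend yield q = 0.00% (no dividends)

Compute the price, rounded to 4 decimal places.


d1 = (ln(S/K) + (r - q + 0.5*sigma^2) * T) / (sigma * sqrt(T)) = 0.45883373
d2 = d1 - sigma * sqrt(T) = -0.05028315
exp(-rT) = 0.90122530; exp(-qT) = 1.00000000
P = K * exp(-rT) * N(-d2) - S_0 * exp(-qT) * N(-d1)
N(-d1) = 0.32317678; N(-d2) = 0.52005162
P = 1.0000 * 0.90122530 * 0.52005162 - 1.0000 * 1.00000000 * 0.32317678 = 0.1455

Answer: Price = 0.1455


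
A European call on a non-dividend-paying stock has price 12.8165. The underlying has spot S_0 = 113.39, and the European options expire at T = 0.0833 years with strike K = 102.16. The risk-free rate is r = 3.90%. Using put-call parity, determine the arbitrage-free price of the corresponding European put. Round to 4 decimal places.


Put-call parity: C - P = S_0 * exp(-qT) - K * exp(-rT).
S_0 * exp(-qT) = 113.3900 * 1.00000000 = 113.39000000
K * exp(-rT) = 102.1600 * 0.99675657 = 101.82865133
P = C - S*exp(-qT) + K*exp(-rT)
P = 12.8165 - 113.39000000 + 101.82865133 = 1.2552

Answer: Put price = 1.2552


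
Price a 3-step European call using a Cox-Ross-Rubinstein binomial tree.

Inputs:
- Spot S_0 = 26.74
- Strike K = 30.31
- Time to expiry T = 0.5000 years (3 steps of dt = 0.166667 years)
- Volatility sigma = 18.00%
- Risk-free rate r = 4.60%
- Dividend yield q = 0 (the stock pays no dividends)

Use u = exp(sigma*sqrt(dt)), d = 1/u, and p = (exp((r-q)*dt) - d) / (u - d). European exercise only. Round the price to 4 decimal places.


Answer: Price = V(0,0) = 0.4501

Derivation:
dt = T/N = 0.166667
u = exp(sigma*sqrt(dt)) = 1.076252; d = 1/u = 0.929150
p = (exp((r-q)*dt) - d) / (u - d) = 0.533956
Discount per step: exp(-r*dt) = 0.992363
Stock lattice S(k, i) with i counting down-moves:
  k=0: S(0,0) = 26.7400
  k=1: S(1,0) = 28.7790; S(1,1) = 24.8455
  k=2: S(2,0) = 30.9734; S(2,1) = 26.7400; S(2,2) = 23.0852
  k=3: S(3,0) = 33.3352; S(3,1) = 28.7790; S(3,2) = 24.8455; S(3,3) = 21.4496
Terminal payoffs V(N, i) = max(S_T - K, 0):
  V(3,0) = 3.025225; V(3,1) = 0.000000; V(3,2) = 0.000000; V(3,3) = 0.000000
Backward induction: V(k, i) = exp(-r*dt) * [p * V(k+1, i) + (1-p) * V(k+1, i+1)].
  V(2,0) = exp(-r*dt) * [p*3.025225 + (1-p)*0.000000] = 1.602999
  V(2,1) = exp(-r*dt) * [p*0.000000 + (1-p)*0.000000] = 0.000000
  V(2,2) = exp(-r*dt) * [p*0.000000 + (1-p)*0.000000] = 0.000000
  V(1,0) = exp(-r*dt) * [p*1.602999 + (1-p)*0.000000] = 0.849393
  V(1,1) = exp(-r*dt) * [p*0.000000 + (1-p)*0.000000] = 0.000000
  V(0,0) = exp(-r*dt) * [p*0.849393 + (1-p)*0.000000] = 0.450074
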